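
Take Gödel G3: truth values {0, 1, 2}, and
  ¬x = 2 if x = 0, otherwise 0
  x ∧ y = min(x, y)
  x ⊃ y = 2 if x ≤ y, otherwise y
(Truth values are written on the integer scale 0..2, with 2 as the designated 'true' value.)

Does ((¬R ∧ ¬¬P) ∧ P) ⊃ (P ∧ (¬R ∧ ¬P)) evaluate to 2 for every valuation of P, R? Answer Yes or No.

No

Counterexample: take P = 1, R = 0.
¬R = ¬0 = 2
¬P = ¬1 = 0
¬¬P = ¬0 = 2
¬R ∧ ¬¬P = 2 ∧ 2 = 2
(¬R ∧ ¬¬P) ∧ P = 2 ∧ 1 = 1
¬R = ¬0 = 2
¬P = ¬1 = 0
¬R ∧ ¬P = 2 ∧ 0 = 0
P ∧ (¬R ∧ ¬P) = 1 ∧ 0 = 0
((¬R ∧ ¬¬P) ∧ P) ⊃ (P ∧ (¬R ∧ ¬P)) = 1 ⊃ 0 = 0
This gives 0 ≠ 2.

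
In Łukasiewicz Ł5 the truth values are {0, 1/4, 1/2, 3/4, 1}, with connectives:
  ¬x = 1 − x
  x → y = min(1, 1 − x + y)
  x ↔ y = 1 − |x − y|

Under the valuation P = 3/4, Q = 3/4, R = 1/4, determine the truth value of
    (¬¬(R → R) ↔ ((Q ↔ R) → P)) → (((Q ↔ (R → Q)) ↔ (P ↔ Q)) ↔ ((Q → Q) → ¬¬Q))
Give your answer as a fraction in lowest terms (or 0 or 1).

1

R → R = 1/4 → 1/4 = 1
¬(R → R) = ¬1 = 0
¬¬(R → R) = ¬0 = 1
Q ↔ R = 3/4 ↔ 1/4 = 1/2
(Q ↔ R) → P = 1/2 → 3/4 = 1
¬¬(R → R) ↔ ((Q ↔ R) → P) = 1 ↔ 1 = 1
R → Q = 1/4 → 3/4 = 1
Q ↔ (R → Q) = 3/4 ↔ 1 = 3/4
P ↔ Q = 3/4 ↔ 3/4 = 1
(Q ↔ (R → Q)) ↔ (P ↔ Q) = 3/4 ↔ 1 = 3/4
Q → Q = 3/4 → 3/4 = 1
¬Q = ¬3/4 = 1/4
¬¬Q = ¬1/4 = 3/4
(Q → Q) → ¬¬Q = 1 → 3/4 = 3/4
((Q ↔ (R → Q)) ↔ (P ↔ Q)) ↔ ((Q → Q) → ¬¬Q) = 3/4 ↔ 3/4 = 1
(¬¬(R → R) ↔ ((Q ↔ R) → P)) → (((Q ↔ (R → Q)) ↔ (P ↔ Q)) ↔ ((Q → Q) → ¬¬Q)) = 1 → 1 = 1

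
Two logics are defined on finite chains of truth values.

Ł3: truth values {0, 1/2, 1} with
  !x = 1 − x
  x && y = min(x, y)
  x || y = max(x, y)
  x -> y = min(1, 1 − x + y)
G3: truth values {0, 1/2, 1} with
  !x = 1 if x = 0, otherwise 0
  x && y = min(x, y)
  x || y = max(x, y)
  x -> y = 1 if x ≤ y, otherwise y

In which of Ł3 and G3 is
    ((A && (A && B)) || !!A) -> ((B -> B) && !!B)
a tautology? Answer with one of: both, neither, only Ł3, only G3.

In Ł3: at A = 1/2, B = 0 the value is 1/2 — not a tautology.
In G3: at A = 1/2, B = 0 the value is 0 — not a tautology.

neither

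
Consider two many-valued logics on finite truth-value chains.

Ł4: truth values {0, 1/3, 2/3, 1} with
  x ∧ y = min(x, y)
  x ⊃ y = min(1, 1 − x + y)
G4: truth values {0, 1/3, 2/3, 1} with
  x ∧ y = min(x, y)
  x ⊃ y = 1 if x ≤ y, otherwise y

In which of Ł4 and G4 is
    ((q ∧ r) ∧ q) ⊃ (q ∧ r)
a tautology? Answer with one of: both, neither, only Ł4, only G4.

both

In Ł4: every assignment gives 1 — tautology.
In G4: every assignment gives 1 — tautology.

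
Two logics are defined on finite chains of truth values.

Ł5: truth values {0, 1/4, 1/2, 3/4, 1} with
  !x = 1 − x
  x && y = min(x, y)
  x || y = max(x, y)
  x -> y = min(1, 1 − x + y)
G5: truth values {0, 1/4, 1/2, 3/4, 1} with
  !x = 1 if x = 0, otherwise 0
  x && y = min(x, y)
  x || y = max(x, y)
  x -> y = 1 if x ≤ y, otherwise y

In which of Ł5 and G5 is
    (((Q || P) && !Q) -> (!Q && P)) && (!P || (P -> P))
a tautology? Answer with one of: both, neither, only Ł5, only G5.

In Ł5: at P = 0, Q = 1/4 the value is 3/4 — not a tautology.
In G5: every assignment gives 1 — tautology.

only G5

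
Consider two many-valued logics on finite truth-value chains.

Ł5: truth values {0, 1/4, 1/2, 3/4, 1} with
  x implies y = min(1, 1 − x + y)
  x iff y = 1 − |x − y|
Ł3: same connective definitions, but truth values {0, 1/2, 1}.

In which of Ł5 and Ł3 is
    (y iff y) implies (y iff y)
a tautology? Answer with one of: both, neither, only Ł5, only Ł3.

In Ł5: every assignment gives 1 — tautology.
In Ł3: every assignment gives 1 — tautology.

both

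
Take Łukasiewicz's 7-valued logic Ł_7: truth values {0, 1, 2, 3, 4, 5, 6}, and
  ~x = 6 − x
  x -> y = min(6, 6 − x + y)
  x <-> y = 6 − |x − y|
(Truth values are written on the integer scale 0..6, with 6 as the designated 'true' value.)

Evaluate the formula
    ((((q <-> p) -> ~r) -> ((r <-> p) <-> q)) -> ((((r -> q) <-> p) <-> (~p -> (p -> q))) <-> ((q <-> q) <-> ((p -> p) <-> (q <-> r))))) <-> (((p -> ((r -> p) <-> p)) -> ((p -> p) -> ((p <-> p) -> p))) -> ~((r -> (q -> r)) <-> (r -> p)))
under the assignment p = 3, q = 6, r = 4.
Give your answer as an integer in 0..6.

q <-> p = 6 <-> 3 = 3
~r = ~4 = 2
(q <-> p) -> ~r = 3 -> 2 = 5
r <-> p = 4 <-> 3 = 5
(r <-> p) <-> q = 5 <-> 6 = 5
((q <-> p) -> ~r) -> ((r <-> p) <-> q) = 5 -> 5 = 6
r -> q = 4 -> 6 = 6
(r -> q) <-> p = 6 <-> 3 = 3
~p = ~3 = 3
p -> q = 3 -> 6 = 6
~p -> (p -> q) = 3 -> 6 = 6
((r -> q) <-> p) <-> (~p -> (p -> q)) = 3 <-> 6 = 3
q <-> q = 6 <-> 6 = 6
p -> p = 3 -> 3 = 6
q <-> r = 6 <-> 4 = 4
(p -> p) <-> (q <-> r) = 6 <-> 4 = 4
(q <-> q) <-> ((p -> p) <-> (q <-> r)) = 6 <-> 4 = 4
(((r -> q) <-> p) <-> (~p -> (p -> q))) <-> ((q <-> q) <-> ((p -> p) <-> (q <-> r))) = 3 <-> 4 = 5
(((q <-> p) -> ~r) -> ((r <-> p) <-> q)) -> ((((r -> q) <-> p) <-> (~p -> (p -> q))) <-> ((q <-> q) <-> ((p -> p) <-> (q <-> r)))) = 6 -> 5 = 5
r -> p = 4 -> 3 = 5
(r -> p) <-> p = 5 <-> 3 = 4
p -> ((r -> p) <-> p) = 3 -> 4 = 6
p -> p = 3 -> 3 = 6
p <-> p = 3 <-> 3 = 6
(p <-> p) -> p = 6 -> 3 = 3
(p -> p) -> ((p <-> p) -> p) = 6 -> 3 = 3
(p -> ((r -> p) <-> p)) -> ((p -> p) -> ((p <-> p) -> p)) = 6 -> 3 = 3
q -> r = 6 -> 4 = 4
r -> (q -> r) = 4 -> 4 = 6
r -> p = 4 -> 3 = 5
(r -> (q -> r)) <-> (r -> p) = 6 <-> 5 = 5
~((r -> (q -> r)) <-> (r -> p)) = ~5 = 1
((p -> ((r -> p) <-> p)) -> ((p -> p) -> ((p <-> p) -> p))) -> ~((r -> (q -> r)) <-> (r -> p)) = 3 -> 1 = 4
((((q <-> p) -> ~r) -> ((r <-> p) <-> q)) -> ((((r -> q) <-> p) <-> (~p -> (p -> q))) <-> ((q <-> q) <-> ((p -> p) <-> (q <-> r))))) <-> (((p -> ((r -> p) <-> p)) -> ((p -> p) -> ((p <-> p) -> p))) -> ~((r -> (q -> r)) <-> (r -> p))) = 5 <-> 4 = 5

5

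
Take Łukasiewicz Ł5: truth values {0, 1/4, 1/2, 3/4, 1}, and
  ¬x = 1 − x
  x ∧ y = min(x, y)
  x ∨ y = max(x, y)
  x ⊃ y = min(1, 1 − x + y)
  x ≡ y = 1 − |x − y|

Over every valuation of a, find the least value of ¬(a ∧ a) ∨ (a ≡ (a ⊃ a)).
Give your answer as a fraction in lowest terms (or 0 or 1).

Take a = 1/2:
a ∧ a = 1/2 ∧ 1/2 = 1/2
¬(a ∧ a) = ¬1/2 = 1/2
a ⊃ a = 1/2 ⊃ 1/2 = 1
a ≡ (a ⊃ a) = 1/2 ≡ 1 = 1/2
¬(a ∧ a) ∨ (a ≡ (a ⊃ a)) = 1/2 ∨ 1/2 = 1/2
No assignment yields a value below 1/2, so this is the minimum.

1/2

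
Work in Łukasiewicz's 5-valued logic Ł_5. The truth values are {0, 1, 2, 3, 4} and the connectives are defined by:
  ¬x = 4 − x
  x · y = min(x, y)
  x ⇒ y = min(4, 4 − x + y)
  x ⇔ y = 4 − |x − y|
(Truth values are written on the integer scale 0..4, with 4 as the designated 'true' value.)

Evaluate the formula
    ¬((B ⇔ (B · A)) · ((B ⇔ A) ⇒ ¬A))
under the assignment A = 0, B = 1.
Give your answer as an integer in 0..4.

B · A = 1 · 0 = 0
B ⇔ (B · A) = 1 ⇔ 0 = 3
B ⇔ A = 1 ⇔ 0 = 3
¬A = ¬0 = 4
(B ⇔ A) ⇒ ¬A = 3 ⇒ 4 = 4
(B ⇔ (B · A)) · ((B ⇔ A) ⇒ ¬A) = 3 · 4 = 3
¬((B ⇔ (B · A)) · ((B ⇔ A) ⇒ ¬A)) = ¬3 = 1

1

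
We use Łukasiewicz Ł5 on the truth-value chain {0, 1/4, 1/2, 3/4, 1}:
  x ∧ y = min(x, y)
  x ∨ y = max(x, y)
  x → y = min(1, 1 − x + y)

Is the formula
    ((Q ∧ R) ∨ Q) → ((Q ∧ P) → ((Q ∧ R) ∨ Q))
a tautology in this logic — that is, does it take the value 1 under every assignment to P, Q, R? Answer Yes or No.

At P = 1, Q = 0, R = 3/4, for instance:
Q ∧ R = 0 ∧ 3/4 = 0
(Q ∧ R) ∨ Q = 0 ∨ 0 = 0
Q ∧ P = 0 ∧ 1 = 0
(Q ∧ P) → ((Q ∧ R) ∨ Q) = 0 → 0 = 1
((Q ∧ R) ∨ Q) → ((Q ∧ P) → ((Q ∧ R) ∨ Q)) = 0 → 1 = 1
and checking the remaining 124 assignments likewise gives ≥ 1 in every case.

Yes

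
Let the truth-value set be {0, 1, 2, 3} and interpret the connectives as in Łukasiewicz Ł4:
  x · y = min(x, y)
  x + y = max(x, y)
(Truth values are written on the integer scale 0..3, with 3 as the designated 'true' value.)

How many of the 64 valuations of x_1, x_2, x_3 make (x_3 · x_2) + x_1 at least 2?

40

value 3: 19 assignments (counts)
value 2: 21 assignments (counts)
value 1: 17 assignments
value 0: 7 assignments
So 40 of the 64 assignments meet the threshold.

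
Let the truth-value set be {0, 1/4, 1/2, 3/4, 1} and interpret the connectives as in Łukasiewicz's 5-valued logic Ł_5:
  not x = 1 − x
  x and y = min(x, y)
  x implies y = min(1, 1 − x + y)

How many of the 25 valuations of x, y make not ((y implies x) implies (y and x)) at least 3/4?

value 1: 5 assignments (counts)
value 3/4: 5 assignments (counts)
value 1/2: 5 assignments
value 1/4: 5 assignments
value 0: 5 assignments
So 10 of the 25 assignments meet the threshold.

10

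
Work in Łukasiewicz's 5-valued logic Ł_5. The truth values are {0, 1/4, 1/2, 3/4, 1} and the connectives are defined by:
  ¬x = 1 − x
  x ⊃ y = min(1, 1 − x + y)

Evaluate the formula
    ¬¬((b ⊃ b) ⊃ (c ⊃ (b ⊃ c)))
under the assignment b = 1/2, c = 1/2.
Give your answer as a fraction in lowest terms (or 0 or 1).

1

b ⊃ b = 1/2 ⊃ 1/2 = 1
b ⊃ c = 1/2 ⊃ 1/2 = 1
c ⊃ (b ⊃ c) = 1/2 ⊃ 1 = 1
(b ⊃ b) ⊃ (c ⊃ (b ⊃ c)) = 1 ⊃ 1 = 1
¬((b ⊃ b) ⊃ (c ⊃ (b ⊃ c))) = ¬1 = 0
¬¬((b ⊃ b) ⊃ (c ⊃ (b ⊃ c))) = ¬0 = 1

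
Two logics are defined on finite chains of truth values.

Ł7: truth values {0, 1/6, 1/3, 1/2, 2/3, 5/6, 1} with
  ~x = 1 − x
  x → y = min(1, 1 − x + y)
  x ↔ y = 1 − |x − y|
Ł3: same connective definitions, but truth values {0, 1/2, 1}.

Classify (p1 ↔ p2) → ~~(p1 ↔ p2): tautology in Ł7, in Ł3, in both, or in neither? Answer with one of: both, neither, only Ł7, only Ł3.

In Ł7: every assignment gives 1 — tautology.
In Ł3: every assignment gives 1 — tautology.

both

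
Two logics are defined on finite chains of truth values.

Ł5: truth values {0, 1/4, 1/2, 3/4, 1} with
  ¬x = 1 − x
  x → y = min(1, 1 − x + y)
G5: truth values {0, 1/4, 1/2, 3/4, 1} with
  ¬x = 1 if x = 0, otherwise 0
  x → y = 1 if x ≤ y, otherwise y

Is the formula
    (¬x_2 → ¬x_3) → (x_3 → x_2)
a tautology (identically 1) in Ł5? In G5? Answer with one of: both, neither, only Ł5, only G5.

only Ł5

In Ł5: every assignment gives 1 — tautology.
In G5: at x_2 = 1/4, x_3 = 1/2 the value is 1/4 — not a tautology.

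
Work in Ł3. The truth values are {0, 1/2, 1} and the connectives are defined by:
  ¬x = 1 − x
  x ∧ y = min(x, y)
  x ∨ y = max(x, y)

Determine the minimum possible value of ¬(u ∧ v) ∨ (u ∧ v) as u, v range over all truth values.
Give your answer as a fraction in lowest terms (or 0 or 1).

Take u = 1/2, v = 1/2:
u ∧ v = 1/2 ∧ 1/2 = 1/2
¬(u ∧ v) = ¬1/2 = 1/2
u ∧ v = 1/2 ∧ 1/2 = 1/2
¬(u ∧ v) ∨ (u ∧ v) = 1/2 ∨ 1/2 = 1/2
No assignment yields a value below 1/2, so this is the minimum.

1/2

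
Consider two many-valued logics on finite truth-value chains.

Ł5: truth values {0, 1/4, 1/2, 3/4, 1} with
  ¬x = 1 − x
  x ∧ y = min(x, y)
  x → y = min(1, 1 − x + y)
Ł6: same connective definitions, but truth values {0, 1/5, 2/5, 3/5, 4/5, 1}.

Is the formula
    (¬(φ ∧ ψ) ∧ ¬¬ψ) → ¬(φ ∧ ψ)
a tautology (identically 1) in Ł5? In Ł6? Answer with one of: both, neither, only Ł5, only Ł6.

both

In Ł5: every assignment gives 1 — tautology.
In Ł6: every assignment gives 1 — tautology.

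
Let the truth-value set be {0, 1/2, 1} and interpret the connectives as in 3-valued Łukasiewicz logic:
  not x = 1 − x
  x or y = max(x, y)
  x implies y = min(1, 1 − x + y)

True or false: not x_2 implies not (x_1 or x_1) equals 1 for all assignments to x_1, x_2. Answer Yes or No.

Counterexample: take x_1 = 1/2, x_2 = 0.
not x_2 = not 0 = 1
x_1 or x_1 = 1/2 or 1/2 = 1/2
not (x_1 or x_1) = not 1/2 = 1/2
not x_2 implies not (x_1 or x_1) = 1 implies 1/2 = 1/2
This gives 1/2 ≠ 1.

No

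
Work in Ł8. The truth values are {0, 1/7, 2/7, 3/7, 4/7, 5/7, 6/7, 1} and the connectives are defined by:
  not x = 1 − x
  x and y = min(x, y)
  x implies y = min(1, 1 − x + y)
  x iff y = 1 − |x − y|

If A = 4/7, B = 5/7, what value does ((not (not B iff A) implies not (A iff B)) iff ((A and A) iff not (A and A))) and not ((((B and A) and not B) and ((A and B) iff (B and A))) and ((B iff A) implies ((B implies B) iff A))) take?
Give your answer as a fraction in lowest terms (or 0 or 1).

5/7

not B = not 5/7 = 2/7
not B iff A = 2/7 iff 4/7 = 5/7
not (not B iff A) = not 5/7 = 2/7
A iff B = 4/7 iff 5/7 = 6/7
not (A iff B) = not 6/7 = 1/7
not (not B iff A) implies not (A iff B) = 2/7 implies 1/7 = 6/7
A and A = 4/7 and 4/7 = 4/7
A and A = 4/7 and 4/7 = 4/7
not (A and A) = not 4/7 = 3/7
(A and A) iff not (A and A) = 4/7 iff 3/7 = 6/7
(not (not B iff A) implies not (A iff B)) iff ((A and A) iff not (A and A)) = 6/7 iff 6/7 = 1
B and A = 5/7 and 4/7 = 4/7
not B = not 5/7 = 2/7
(B and A) and not B = 4/7 and 2/7 = 2/7
A and B = 4/7 and 5/7 = 4/7
B and A = 5/7 and 4/7 = 4/7
(A and B) iff (B and A) = 4/7 iff 4/7 = 1
((B and A) and not B) and ((A and B) iff (B and A)) = 2/7 and 1 = 2/7
B iff A = 5/7 iff 4/7 = 6/7
B implies B = 5/7 implies 5/7 = 1
(B implies B) iff A = 1 iff 4/7 = 4/7
(B iff A) implies ((B implies B) iff A) = 6/7 implies 4/7 = 5/7
(((B and A) and not B) and ((A and B) iff (B and A))) and ((B iff A) implies ((B implies B) iff A)) = 2/7 and 5/7 = 2/7
not ((((B and A) and not B) and ((A and B) iff (B and A))) and ((B iff A) implies ((B implies B) iff A))) = not 2/7 = 5/7
((not (not B iff A) implies not (A iff B)) iff ((A and A) iff not (A and A))) and not ((((B and A) and not B) and ((A and B) iff (B and A))) and ((B iff A) implies ((B implies B) iff A))) = 1 and 5/7 = 5/7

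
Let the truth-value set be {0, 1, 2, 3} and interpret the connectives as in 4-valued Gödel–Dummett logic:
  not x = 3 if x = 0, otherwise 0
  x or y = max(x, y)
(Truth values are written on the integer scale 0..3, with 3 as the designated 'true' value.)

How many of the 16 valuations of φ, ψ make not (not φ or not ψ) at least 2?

9

φ = 0, ψ = 0 ↦ 0  <
φ = 0, ψ = 1 ↦ 0  <
φ = 0, ψ = 2 ↦ 0  <
φ = 0, ψ = 3 ↦ 0  <
φ = 1, ψ = 0 ↦ 0  <
φ = 1, ψ = 1 ↦ 3  ≥
φ = 1, ψ = 2 ↦ 3  ≥
φ = 1, ψ = 3 ↦ 3  ≥
φ = 2, ψ = 0 ↦ 0  <
φ = 2, ψ = 1 ↦ 3  ≥
φ = 2, ψ = 2 ↦ 3  ≥
φ = 2, ψ = 3 ↦ 3  ≥
φ = 3, ψ = 0 ↦ 0  <
φ = 3, ψ = 1 ↦ 3  ≥
φ = 3, ψ = 2 ↦ 3  ≥
φ = 3, ψ = 3 ↦ 3  ≥
So 9 of the 16 assignments meet the threshold.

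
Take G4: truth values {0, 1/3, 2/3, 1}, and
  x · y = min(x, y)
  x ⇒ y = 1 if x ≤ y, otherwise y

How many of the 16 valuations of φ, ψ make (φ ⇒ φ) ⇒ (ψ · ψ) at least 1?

φ = 0, ψ = 0 ↦ 0  <
φ = 0, ψ = 1/3 ↦ 1/3  <
φ = 0, ψ = 2/3 ↦ 2/3  <
φ = 0, ψ = 1 ↦ 1  ≥
φ = 1/3, ψ = 0 ↦ 0  <
φ = 1/3, ψ = 1/3 ↦ 1/3  <
φ = 1/3, ψ = 2/3 ↦ 2/3  <
φ = 1/3, ψ = 1 ↦ 1  ≥
φ = 2/3, ψ = 0 ↦ 0  <
φ = 2/3, ψ = 1/3 ↦ 1/3  <
φ = 2/3, ψ = 2/3 ↦ 2/3  <
φ = 2/3, ψ = 1 ↦ 1  ≥
φ = 1, ψ = 0 ↦ 0  <
φ = 1, ψ = 1/3 ↦ 1/3  <
φ = 1, ψ = 2/3 ↦ 2/3  <
φ = 1, ψ = 1 ↦ 1  ≥
So 4 of the 16 assignments meet the threshold.

4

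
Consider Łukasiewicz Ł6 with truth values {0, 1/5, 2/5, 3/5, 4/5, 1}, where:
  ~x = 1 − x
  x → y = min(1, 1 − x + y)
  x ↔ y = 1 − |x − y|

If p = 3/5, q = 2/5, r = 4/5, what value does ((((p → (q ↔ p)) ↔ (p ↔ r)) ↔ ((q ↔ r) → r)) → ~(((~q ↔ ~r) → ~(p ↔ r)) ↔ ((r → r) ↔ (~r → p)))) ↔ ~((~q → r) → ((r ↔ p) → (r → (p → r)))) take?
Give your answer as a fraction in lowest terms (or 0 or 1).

q ↔ p = 2/5 ↔ 3/5 = 4/5
p → (q ↔ p) = 3/5 → 4/5 = 1
p ↔ r = 3/5 ↔ 4/5 = 4/5
(p → (q ↔ p)) ↔ (p ↔ r) = 1 ↔ 4/5 = 4/5
q ↔ r = 2/5 ↔ 4/5 = 3/5
(q ↔ r) → r = 3/5 → 4/5 = 1
((p → (q ↔ p)) ↔ (p ↔ r)) ↔ ((q ↔ r) → r) = 4/5 ↔ 1 = 4/5
~q = ~2/5 = 3/5
~r = ~4/5 = 1/5
~q ↔ ~r = 3/5 ↔ 1/5 = 3/5
p ↔ r = 3/5 ↔ 4/5 = 4/5
~(p ↔ r) = ~4/5 = 1/5
(~q ↔ ~r) → ~(p ↔ r) = 3/5 → 1/5 = 3/5
r → r = 4/5 → 4/5 = 1
~r = ~4/5 = 1/5
~r → p = 1/5 → 3/5 = 1
(r → r) ↔ (~r → p) = 1 ↔ 1 = 1
((~q ↔ ~r) → ~(p ↔ r)) ↔ ((r → r) ↔ (~r → p)) = 3/5 ↔ 1 = 3/5
~(((~q ↔ ~r) → ~(p ↔ r)) ↔ ((r → r) ↔ (~r → p))) = ~3/5 = 2/5
(((p → (q ↔ p)) ↔ (p ↔ r)) ↔ ((q ↔ r) → r)) → ~(((~q ↔ ~r) → ~(p ↔ r)) ↔ ((r → r) ↔ (~r → p))) = 4/5 → 2/5 = 3/5
~q = ~2/5 = 3/5
~q → r = 3/5 → 4/5 = 1
r ↔ p = 4/5 ↔ 3/5 = 4/5
p → r = 3/5 → 4/5 = 1
r → (p → r) = 4/5 → 1 = 1
(r ↔ p) → (r → (p → r)) = 4/5 → 1 = 1
(~q → r) → ((r ↔ p) → (r → (p → r))) = 1 → 1 = 1
~((~q → r) → ((r ↔ p) → (r → (p → r)))) = ~1 = 0
((((p → (q ↔ p)) ↔ (p ↔ r)) ↔ ((q ↔ r) → r)) → ~(((~q ↔ ~r) → ~(p ↔ r)) ↔ ((r → r) ↔ (~r → p)))) ↔ ~((~q → r) → ((r ↔ p) → (r → (p → r)))) = 3/5 ↔ 0 = 2/5

2/5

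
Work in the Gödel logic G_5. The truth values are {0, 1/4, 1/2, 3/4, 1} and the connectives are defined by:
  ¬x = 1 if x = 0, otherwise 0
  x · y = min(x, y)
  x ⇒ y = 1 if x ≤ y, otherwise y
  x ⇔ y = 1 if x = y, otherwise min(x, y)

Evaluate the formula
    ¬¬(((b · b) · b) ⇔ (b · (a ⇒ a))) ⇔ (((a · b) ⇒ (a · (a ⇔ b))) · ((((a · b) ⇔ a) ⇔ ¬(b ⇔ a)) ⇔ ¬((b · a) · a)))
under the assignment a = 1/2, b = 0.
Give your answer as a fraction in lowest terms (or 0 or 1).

b · b = 0 · 0 = 0
(b · b) · b = 0 · 0 = 0
a ⇒ a = 1/2 ⇒ 1/2 = 1
b · (a ⇒ a) = 0 · 1 = 0
((b · b) · b) ⇔ (b · (a ⇒ a)) = 0 ⇔ 0 = 1
¬(((b · b) · b) ⇔ (b · (a ⇒ a))) = ¬1 = 0
¬¬(((b · b) · b) ⇔ (b · (a ⇒ a))) = ¬0 = 1
a · b = 1/2 · 0 = 0
a ⇔ b = 1/2 ⇔ 0 = 0
a · (a ⇔ b) = 1/2 · 0 = 0
(a · b) ⇒ (a · (a ⇔ b)) = 0 ⇒ 0 = 1
a · b = 1/2 · 0 = 0
(a · b) ⇔ a = 0 ⇔ 1/2 = 0
b ⇔ a = 0 ⇔ 1/2 = 0
¬(b ⇔ a) = ¬0 = 1
((a · b) ⇔ a) ⇔ ¬(b ⇔ a) = 0 ⇔ 1 = 0
b · a = 0 · 1/2 = 0
(b · a) · a = 0 · 1/2 = 0
¬((b · a) · a) = ¬0 = 1
(((a · b) ⇔ a) ⇔ ¬(b ⇔ a)) ⇔ ¬((b · a) · a) = 0 ⇔ 1 = 0
((a · b) ⇒ (a · (a ⇔ b))) · ((((a · b) ⇔ a) ⇔ ¬(b ⇔ a)) ⇔ ¬((b · a) · a)) = 1 · 0 = 0
¬¬(((b · b) · b) ⇔ (b · (a ⇒ a))) ⇔ (((a · b) ⇒ (a · (a ⇔ b))) · ((((a · b) ⇔ a) ⇔ ¬(b ⇔ a)) ⇔ ¬((b · a) · a))) = 1 ⇔ 0 = 0

0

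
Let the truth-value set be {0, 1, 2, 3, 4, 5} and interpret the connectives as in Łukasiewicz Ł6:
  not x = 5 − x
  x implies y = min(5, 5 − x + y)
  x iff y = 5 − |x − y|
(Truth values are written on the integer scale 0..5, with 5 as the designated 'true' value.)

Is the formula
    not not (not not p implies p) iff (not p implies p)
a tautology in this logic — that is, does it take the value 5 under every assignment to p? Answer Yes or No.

Counterexample: take p = 0.
not p = not 0 = 5
not not p = not 5 = 0
not not p implies p = 0 implies 0 = 5
not (not not p implies p) = not 5 = 0
not not (not not p implies p) = not 0 = 5
not p = not 0 = 5
not p implies p = 5 implies 0 = 0
not not (not not p implies p) iff (not p implies p) = 5 iff 0 = 0
This gives 0 ≠ 5.

No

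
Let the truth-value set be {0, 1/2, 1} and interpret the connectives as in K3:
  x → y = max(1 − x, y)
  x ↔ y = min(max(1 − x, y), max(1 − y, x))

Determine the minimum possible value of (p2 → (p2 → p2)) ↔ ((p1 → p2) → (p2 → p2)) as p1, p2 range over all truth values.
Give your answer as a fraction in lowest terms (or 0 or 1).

1/2

Take p1 = 0, p2 = 1/2:
p2 → p2 = 1/2 → 1/2 = 1/2
p2 → (p2 → p2) = 1/2 → 1/2 = 1/2
p1 → p2 = 0 → 1/2 = 1
p2 → p2 = 1/2 → 1/2 = 1/2
(p1 → p2) → (p2 → p2) = 1 → 1/2 = 1/2
(p2 → (p2 → p2)) ↔ ((p1 → p2) → (p2 → p2)) = 1/2 ↔ 1/2 = 1/2
No assignment yields a value below 1/2, so this is the minimum.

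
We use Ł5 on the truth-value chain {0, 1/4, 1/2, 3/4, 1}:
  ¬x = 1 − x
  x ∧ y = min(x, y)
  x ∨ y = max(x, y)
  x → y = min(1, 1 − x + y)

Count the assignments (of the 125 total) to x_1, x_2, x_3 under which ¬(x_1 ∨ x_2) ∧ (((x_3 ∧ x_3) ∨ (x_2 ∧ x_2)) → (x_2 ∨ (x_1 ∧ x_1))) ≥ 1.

1

value 1: 1 assignment (counts)
value 3/4: 10 assignments
value 1/2: 29 assignments
value 1/4: 39 assignments
value 0: 46 assignments
So 1 of the 125 assignments meets the threshold.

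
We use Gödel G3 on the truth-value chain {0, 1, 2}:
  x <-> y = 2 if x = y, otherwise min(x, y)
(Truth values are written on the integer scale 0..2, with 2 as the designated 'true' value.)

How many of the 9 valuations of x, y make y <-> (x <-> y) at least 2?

x = 0, y = 0 ↦ 0  <
x = 0, y = 1 ↦ 0  <
x = 0, y = 2 ↦ 0  <
x = 1, y = 0 ↦ 2  ≥
x = 1, y = 1 ↦ 1  <
x = 1, y = 2 ↦ 1  <
x = 2, y = 0 ↦ 2  ≥
x = 2, y = 1 ↦ 2  ≥
x = 2, y = 2 ↦ 2  ≥
So 4 of the 9 assignments meet the threshold.

4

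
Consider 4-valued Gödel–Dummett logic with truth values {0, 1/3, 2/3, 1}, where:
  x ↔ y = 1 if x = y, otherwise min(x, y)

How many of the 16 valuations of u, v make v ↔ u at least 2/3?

6

u = 0, v = 0 ↦ 1  ≥
u = 0, v = 1/3 ↦ 0  <
u = 0, v = 2/3 ↦ 0  <
u = 0, v = 1 ↦ 0  <
u = 1/3, v = 0 ↦ 0  <
u = 1/3, v = 1/3 ↦ 1  ≥
u = 1/3, v = 2/3 ↦ 1/3  <
u = 1/3, v = 1 ↦ 1/3  <
u = 2/3, v = 0 ↦ 0  <
u = 2/3, v = 1/3 ↦ 1/3  <
u = 2/3, v = 2/3 ↦ 1  ≥
u = 2/3, v = 1 ↦ 2/3  ≥
u = 1, v = 0 ↦ 0  <
u = 1, v = 1/3 ↦ 1/3  <
u = 1, v = 2/3 ↦ 2/3  ≥
u = 1, v = 1 ↦ 1  ≥
So 6 of the 16 assignments meet the threshold.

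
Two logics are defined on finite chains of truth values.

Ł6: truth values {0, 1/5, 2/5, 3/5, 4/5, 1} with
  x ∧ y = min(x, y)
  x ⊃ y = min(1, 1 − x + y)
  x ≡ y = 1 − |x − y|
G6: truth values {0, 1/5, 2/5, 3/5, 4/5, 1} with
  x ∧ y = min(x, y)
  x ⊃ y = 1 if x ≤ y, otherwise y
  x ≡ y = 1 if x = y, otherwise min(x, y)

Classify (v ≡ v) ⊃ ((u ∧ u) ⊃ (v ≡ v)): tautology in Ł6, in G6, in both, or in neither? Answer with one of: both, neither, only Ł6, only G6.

In Ł6: every assignment gives 1 — tautology.
In G6: every assignment gives 1 — tautology.

both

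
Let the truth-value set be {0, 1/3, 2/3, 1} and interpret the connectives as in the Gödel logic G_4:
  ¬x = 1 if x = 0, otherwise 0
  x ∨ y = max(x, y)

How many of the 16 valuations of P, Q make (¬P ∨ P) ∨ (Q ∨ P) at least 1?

10

P = 0, Q = 0 ↦ 1  ≥
P = 0, Q = 1/3 ↦ 1  ≥
P = 0, Q = 2/3 ↦ 1  ≥
P = 0, Q = 1 ↦ 1  ≥
P = 1/3, Q = 0 ↦ 1/3  <
P = 1/3, Q = 1/3 ↦ 1/3  <
P = 1/3, Q = 2/3 ↦ 2/3  <
P = 1/3, Q = 1 ↦ 1  ≥
P = 2/3, Q = 0 ↦ 2/3  <
P = 2/3, Q = 1/3 ↦ 2/3  <
P = 2/3, Q = 2/3 ↦ 2/3  <
P = 2/3, Q = 1 ↦ 1  ≥
P = 1, Q = 0 ↦ 1  ≥
P = 1, Q = 1/3 ↦ 1  ≥
P = 1, Q = 2/3 ↦ 1  ≥
P = 1, Q = 1 ↦ 1  ≥
So 10 of the 16 assignments meet the threshold.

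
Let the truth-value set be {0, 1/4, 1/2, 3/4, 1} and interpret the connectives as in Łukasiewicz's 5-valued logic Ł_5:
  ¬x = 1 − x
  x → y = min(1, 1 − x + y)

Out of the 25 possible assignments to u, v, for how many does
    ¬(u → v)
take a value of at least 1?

value 1: 1 assignment (counts)
value 3/4: 2 assignments
value 1/2: 3 assignments
value 1/4: 4 assignments
value 0: 15 assignments
So 1 of the 25 assignments meets the threshold.

1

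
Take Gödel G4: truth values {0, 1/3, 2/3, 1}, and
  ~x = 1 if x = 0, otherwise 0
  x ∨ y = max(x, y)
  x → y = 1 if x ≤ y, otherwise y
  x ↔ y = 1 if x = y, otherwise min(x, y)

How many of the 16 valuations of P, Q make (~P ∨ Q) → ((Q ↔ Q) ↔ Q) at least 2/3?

P = 0, Q = 0 ↦ 0  <
P = 0, Q = 1/3 ↦ 1/3  <
P = 0, Q = 2/3 ↦ 2/3  ≥
P = 0, Q = 1 ↦ 1  ≥
P = 1/3, Q = 0 ↦ 1  ≥
P = 1/3, Q = 1/3 ↦ 1  ≥
P = 1/3, Q = 2/3 ↦ 1  ≥
P = 1/3, Q = 1 ↦ 1  ≥
P = 2/3, Q = 0 ↦ 1  ≥
P = 2/3, Q = 1/3 ↦ 1  ≥
P = 2/3, Q = 2/3 ↦ 1  ≥
P = 2/3, Q = 1 ↦ 1  ≥
P = 1, Q = 0 ↦ 1  ≥
P = 1, Q = 1/3 ↦ 1  ≥
P = 1, Q = 2/3 ↦ 1  ≥
P = 1, Q = 1 ↦ 1  ≥
So 14 of the 16 assignments meet the threshold.

14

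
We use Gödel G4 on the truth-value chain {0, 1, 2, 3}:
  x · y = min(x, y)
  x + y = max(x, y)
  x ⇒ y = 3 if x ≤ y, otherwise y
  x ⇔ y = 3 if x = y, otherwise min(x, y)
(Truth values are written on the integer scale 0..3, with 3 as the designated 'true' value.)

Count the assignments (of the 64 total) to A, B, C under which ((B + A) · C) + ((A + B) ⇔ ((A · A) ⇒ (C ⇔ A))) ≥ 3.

13

value 3: 13 assignments (counts)
value 2: 17 assignments
value 1: 18 assignments
value 0: 16 assignments
So 13 of the 64 assignments meet the threshold.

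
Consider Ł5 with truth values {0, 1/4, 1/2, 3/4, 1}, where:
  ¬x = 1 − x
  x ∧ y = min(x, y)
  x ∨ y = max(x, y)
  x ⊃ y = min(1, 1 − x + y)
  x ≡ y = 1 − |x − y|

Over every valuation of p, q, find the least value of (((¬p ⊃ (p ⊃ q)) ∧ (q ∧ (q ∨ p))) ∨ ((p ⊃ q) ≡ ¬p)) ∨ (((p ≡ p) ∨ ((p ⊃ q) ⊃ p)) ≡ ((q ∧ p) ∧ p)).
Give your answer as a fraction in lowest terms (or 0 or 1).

1/2

Take p = 1/2, q = 1/2:
¬p = ¬1/2 = 1/2
p ⊃ q = 1/2 ⊃ 1/2 = 1
¬p ⊃ (p ⊃ q) = 1/2 ⊃ 1 = 1
q ∨ p = 1/2 ∨ 1/2 = 1/2
q ∧ (q ∨ p) = 1/2 ∧ 1/2 = 1/2
(¬p ⊃ (p ⊃ q)) ∧ (q ∧ (q ∨ p)) = 1 ∧ 1/2 = 1/2
p ⊃ q = 1/2 ⊃ 1/2 = 1
¬p = ¬1/2 = 1/2
(p ⊃ q) ≡ ¬p = 1 ≡ 1/2 = 1/2
((¬p ⊃ (p ⊃ q)) ∧ (q ∧ (q ∨ p))) ∨ ((p ⊃ q) ≡ ¬p) = 1/2 ∨ 1/2 = 1/2
p ≡ p = 1/2 ≡ 1/2 = 1
p ⊃ q = 1/2 ⊃ 1/2 = 1
(p ⊃ q) ⊃ p = 1 ⊃ 1/2 = 1/2
(p ≡ p) ∨ ((p ⊃ q) ⊃ p) = 1 ∨ 1/2 = 1
q ∧ p = 1/2 ∧ 1/2 = 1/2
(q ∧ p) ∧ p = 1/2 ∧ 1/2 = 1/2
((p ≡ p) ∨ ((p ⊃ q) ⊃ p)) ≡ ((q ∧ p) ∧ p) = 1 ≡ 1/2 = 1/2
(((¬p ⊃ (p ⊃ q)) ∧ (q ∧ (q ∨ p))) ∨ ((p ⊃ q) ≡ ¬p)) ∨ (((p ≡ p) ∨ ((p ⊃ q) ⊃ p)) ≡ ((q ∧ p) ∧ p)) = 1/2 ∨ 1/2 = 1/2
No assignment yields a value below 1/2, so this is the minimum.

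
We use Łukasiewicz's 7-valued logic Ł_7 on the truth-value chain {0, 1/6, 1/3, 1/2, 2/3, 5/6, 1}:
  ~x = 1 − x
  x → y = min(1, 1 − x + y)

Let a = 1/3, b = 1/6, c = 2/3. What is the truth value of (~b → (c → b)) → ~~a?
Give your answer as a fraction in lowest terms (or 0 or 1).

2/3

~b = ~1/6 = 5/6
c → b = 2/3 → 1/6 = 1/2
~b → (c → b) = 5/6 → 1/2 = 2/3
~a = ~1/3 = 2/3
~~a = ~2/3 = 1/3
(~b → (c → b)) → ~~a = 2/3 → 1/3 = 2/3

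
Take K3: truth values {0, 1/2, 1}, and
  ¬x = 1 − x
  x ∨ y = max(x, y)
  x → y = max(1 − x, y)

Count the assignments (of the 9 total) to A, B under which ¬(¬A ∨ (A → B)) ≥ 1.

1

A = 0, B = 0 ↦ 0  <
A = 0, B = 1/2 ↦ 0  <
A = 0, B = 1 ↦ 0  <
A = 1/2, B = 0 ↦ 1/2  <
A = 1/2, B = 1/2 ↦ 1/2  <
A = 1/2, B = 1 ↦ 0  <
A = 1, B = 0 ↦ 1  ≥
A = 1, B = 1/2 ↦ 1/2  <
A = 1, B = 1 ↦ 0  <
So 1 of the 9 assignments meets the threshold.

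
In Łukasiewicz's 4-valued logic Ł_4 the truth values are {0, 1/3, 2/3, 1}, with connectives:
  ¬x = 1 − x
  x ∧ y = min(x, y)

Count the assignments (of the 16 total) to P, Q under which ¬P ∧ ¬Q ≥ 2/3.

4

P = 0, Q = 0 ↦ 1  ≥
P = 0, Q = 1/3 ↦ 2/3  ≥
P = 0, Q = 2/3 ↦ 1/3  <
P = 0, Q = 1 ↦ 0  <
P = 1/3, Q = 0 ↦ 2/3  ≥
P = 1/3, Q = 1/3 ↦ 2/3  ≥
P = 1/3, Q = 2/3 ↦ 1/3  <
P = 1/3, Q = 1 ↦ 0  <
P = 2/3, Q = 0 ↦ 1/3  <
P = 2/3, Q = 1/3 ↦ 1/3  <
P = 2/3, Q = 2/3 ↦ 1/3  <
P = 2/3, Q = 1 ↦ 0  <
P = 1, Q = 0 ↦ 0  <
P = 1, Q = 1/3 ↦ 0  <
P = 1, Q = 2/3 ↦ 0  <
P = 1, Q = 1 ↦ 0  <
So 4 of the 16 assignments meet the threshold.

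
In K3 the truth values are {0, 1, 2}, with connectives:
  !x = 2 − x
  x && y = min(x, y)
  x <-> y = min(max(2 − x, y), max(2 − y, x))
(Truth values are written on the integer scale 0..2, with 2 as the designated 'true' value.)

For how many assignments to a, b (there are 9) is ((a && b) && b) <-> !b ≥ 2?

1

a = 0, b = 0 ↦ 0  <
a = 0, b = 1 ↦ 1  <
a = 0, b = 2 ↦ 2  ≥
a = 1, b = 0 ↦ 0  <
a = 1, b = 1 ↦ 1  <
a = 1, b = 2 ↦ 1  <
a = 2, b = 0 ↦ 0  <
a = 2, b = 1 ↦ 1  <
a = 2, b = 2 ↦ 0  <
So 1 of the 9 assignments meets the threshold.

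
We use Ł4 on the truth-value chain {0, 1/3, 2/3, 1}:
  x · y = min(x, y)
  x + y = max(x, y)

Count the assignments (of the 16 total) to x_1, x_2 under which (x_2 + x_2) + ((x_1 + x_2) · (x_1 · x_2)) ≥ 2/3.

x_1 = 0, x_2 = 0 ↦ 0  <
x_1 = 0, x_2 = 1/3 ↦ 1/3  <
x_1 = 0, x_2 = 2/3 ↦ 2/3  ≥
x_1 = 0, x_2 = 1 ↦ 1  ≥
x_1 = 1/3, x_2 = 0 ↦ 0  <
x_1 = 1/3, x_2 = 1/3 ↦ 1/3  <
x_1 = 1/3, x_2 = 2/3 ↦ 2/3  ≥
x_1 = 1/3, x_2 = 1 ↦ 1  ≥
x_1 = 2/3, x_2 = 0 ↦ 0  <
x_1 = 2/3, x_2 = 1/3 ↦ 1/3  <
x_1 = 2/3, x_2 = 2/3 ↦ 2/3  ≥
x_1 = 2/3, x_2 = 1 ↦ 1  ≥
x_1 = 1, x_2 = 0 ↦ 0  <
x_1 = 1, x_2 = 1/3 ↦ 1/3  <
x_1 = 1, x_2 = 2/3 ↦ 2/3  ≥
x_1 = 1, x_2 = 1 ↦ 1  ≥
So 8 of the 16 assignments meet the threshold.

8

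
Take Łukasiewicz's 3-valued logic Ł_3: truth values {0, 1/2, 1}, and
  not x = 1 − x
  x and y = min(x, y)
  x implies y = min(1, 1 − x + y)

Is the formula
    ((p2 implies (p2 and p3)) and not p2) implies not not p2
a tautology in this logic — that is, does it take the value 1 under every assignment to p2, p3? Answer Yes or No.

Counterexample: take p2 = 0, p3 = 0.
p2 and p3 = 0 and 0 = 0
p2 implies (p2 and p3) = 0 implies 0 = 1
not p2 = not 0 = 1
(p2 implies (p2 and p3)) and not p2 = 1 and 1 = 1
not p2 = not 0 = 1
not not p2 = not 1 = 0
((p2 implies (p2 and p3)) and not p2) implies not not p2 = 1 implies 0 = 0
This gives 0 ≠ 1.

No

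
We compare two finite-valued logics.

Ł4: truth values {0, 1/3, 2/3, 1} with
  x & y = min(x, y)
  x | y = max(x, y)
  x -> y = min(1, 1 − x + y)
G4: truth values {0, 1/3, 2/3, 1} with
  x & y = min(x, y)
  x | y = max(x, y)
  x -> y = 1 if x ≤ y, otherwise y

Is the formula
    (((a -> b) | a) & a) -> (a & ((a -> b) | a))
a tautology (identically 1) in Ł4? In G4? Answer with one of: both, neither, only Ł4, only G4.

In Ł4: every assignment gives 1 — tautology.
In G4: every assignment gives 1 — tautology.

both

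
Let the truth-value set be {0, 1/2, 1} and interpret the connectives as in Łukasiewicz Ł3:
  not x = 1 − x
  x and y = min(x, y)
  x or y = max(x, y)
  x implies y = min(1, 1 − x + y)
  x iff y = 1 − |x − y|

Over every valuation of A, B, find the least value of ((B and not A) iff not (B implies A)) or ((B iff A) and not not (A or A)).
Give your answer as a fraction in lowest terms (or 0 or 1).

1/2

Take A = 1/2, B = 1/2:
not A = not 1/2 = 1/2
B and not A = 1/2 and 1/2 = 1/2
B implies A = 1/2 implies 1/2 = 1
not (B implies A) = not 1 = 0
(B and not A) iff not (B implies A) = 1/2 iff 0 = 1/2
B iff A = 1/2 iff 1/2 = 1
A or A = 1/2 or 1/2 = 1/2
not (A or A) = not 1/2 = 1/2
not not (A or A) = not 1/2 = 1/2
(B iff A) and not not (A or A) = 1 and 1/2 = 1/2
((B and not A) iff not (B implies A)) or ((B iff A) and not not (A or A)) = 1/2 or 1/2 = 1/2
No assignment yields a value below 1/2, so this is the minimum.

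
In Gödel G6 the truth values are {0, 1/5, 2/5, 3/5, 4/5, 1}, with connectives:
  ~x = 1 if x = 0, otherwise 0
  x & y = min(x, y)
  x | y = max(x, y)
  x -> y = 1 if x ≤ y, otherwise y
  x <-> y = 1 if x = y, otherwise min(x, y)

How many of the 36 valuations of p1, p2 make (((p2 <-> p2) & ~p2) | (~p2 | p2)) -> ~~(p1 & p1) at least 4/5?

30

value 1: 30 assignments (counts)
value 0: 6 assignments
So 30 of the 36 assignments meet the threshold.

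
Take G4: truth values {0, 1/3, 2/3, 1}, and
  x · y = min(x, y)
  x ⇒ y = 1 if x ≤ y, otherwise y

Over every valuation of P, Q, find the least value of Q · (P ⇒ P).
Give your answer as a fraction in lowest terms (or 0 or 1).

0

Take P = 0, Q = 0:
P ⇒ P = 0 ⇒ 0 = 1
Q · (P ⇒ P) = 0 · 1 = 0
No assignment yields a value below 0, so this is the minimum.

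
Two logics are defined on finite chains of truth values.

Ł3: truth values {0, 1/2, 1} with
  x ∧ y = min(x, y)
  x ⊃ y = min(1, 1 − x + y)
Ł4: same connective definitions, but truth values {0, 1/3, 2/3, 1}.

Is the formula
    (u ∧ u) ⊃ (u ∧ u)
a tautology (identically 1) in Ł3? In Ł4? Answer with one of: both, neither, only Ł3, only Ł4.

both

In Ł3: every assignment gives 1 — tautology.
In Ł4: every assignment gives 1 — tautology.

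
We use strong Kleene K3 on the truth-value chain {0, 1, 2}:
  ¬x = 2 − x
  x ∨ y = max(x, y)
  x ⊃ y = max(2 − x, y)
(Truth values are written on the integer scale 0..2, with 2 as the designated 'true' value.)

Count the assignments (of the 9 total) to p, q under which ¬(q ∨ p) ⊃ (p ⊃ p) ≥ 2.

7

p = 0, q = 0 ↦ 2  ≥
p = 0, q = 1 ↦ 2  ≥
p = 0, q = 2 ↦ 2  ≥
p = 1, q = 0 ↦ 1  <
p = 1, q = 1 ↦ 1  <
p = 1, q = 2 ↦ 2  ≥
p = 2, q = 0 ↦ 2  ≥
p = 2, q = 1 ↦ 2  ≥
p = 2, q = 2 ↦ 2  ≥
So 7 of the 9 assignments meet the threshold.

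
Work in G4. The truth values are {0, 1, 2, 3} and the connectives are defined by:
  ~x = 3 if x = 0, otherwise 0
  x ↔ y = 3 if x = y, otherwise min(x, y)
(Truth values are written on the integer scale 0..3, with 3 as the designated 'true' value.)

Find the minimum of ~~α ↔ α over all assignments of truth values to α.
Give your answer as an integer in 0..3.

Take α = 1:
~α = ~1 = 0
~~α = ~0 = 3
~~α ↔ α = 3 ↔ 1 = 1
No assignment yields a value below 1, so this is the minimum.

1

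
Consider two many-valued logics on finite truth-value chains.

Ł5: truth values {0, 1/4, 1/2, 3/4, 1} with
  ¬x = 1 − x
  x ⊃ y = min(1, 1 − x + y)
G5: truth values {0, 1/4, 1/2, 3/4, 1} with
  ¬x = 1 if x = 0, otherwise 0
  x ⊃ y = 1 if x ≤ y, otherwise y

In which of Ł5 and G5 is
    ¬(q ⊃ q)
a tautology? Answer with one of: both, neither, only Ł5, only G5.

In Ł5: at q = 0 the value is 0 — not a tautology.
In G5: at q = 0 the value is 0 — not a tautology.

neither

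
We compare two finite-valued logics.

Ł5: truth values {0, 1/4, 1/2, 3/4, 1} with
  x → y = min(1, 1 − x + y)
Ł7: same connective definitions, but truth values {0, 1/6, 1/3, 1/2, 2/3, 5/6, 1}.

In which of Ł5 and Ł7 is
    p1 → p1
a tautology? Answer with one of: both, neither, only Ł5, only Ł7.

both

In Ł5: every assignment gives 1 — tautology.
In Ł7: every assignment gives 1 — tautology.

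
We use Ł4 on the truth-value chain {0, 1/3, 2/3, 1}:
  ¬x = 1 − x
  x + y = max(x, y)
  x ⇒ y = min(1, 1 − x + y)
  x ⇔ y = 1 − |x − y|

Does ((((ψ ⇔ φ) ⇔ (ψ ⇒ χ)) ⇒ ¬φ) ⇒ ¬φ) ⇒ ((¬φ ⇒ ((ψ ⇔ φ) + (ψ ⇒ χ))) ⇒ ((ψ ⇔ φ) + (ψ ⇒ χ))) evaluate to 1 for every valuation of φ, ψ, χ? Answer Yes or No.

No

Counterexample: take φ = 1/3, ψ = 2/3, χ = 1/3.
ψ ⇔ φ = 2/3 ⇔ 1/3 = 2/3
ψ ⇒ χ = 2/3 ⇒ 1/3 = 2/3
(ψ ⇔ φ) ⇔ (ψ ⇒ χ) = 2/3 ⇔ 2/3 = 1
¬φ = ¬1/3 = 2/3
((ψ ⇔ φ) ⇔ (ψ ⇒ χ)) ⇒ ¬φ = 1 ⇒ 2/3 = 2/3
¬φ = ¬1/3 = 2/3
(((ψ ⇔ φ) ⇔ (ψ ⇒ χ)) ⇒ ¬φ) ⇒ ¬φ = 2/3 ⇒ 2/3 = 1
¬φ = ¬1/3 = 2/3
ψ ⇔ φ = 2/3 ⇔ 1/3 = 2/3
ψ ⇒ χ = 2/3 ⇒ 1/3 = 2/3
(ψ ⇔ φ) + (ψ ⇒ χ) = 2/3 + 2/3 = 2/3
¬φ ⇒ ((ψ ⇔ φ) + (ψ ⇒ χ)) = 2/3 ⇒ 2/3 = 1
ψ ⇔ φ = 2/3 ⇔ 1/3 = 2/3
ψ ⇒ χ = 2/3 ⇒ 1/3 = 2/3
(ψ ⇔ φ) + (ψ ⇒ χ) = 2/3 + 2/3 = 2/3
(¬φ ⇒ ((ψ ⇔ φ) + (ψ ⇒ χ))) ⇒ ((ψ ⇔ φ) + (ψ ⇒ χ)) = 1 ⇒ 2/3 = 2/3
((((ψ ⇔ φ) ⇔ (ψ ⇒ χ)) ⇒ ¬φ) ⇒ ¬φ) ⇒ ((¬φ ⇒ ((ψ ⇔ φ) + (ψ ⇒ χ))) ⇒ ((ψ ⇔ φ) + (ψ ⇒ χ))) = 1 ⇒ 2/3 = 2/3
This gives 2/3 ≠ 1.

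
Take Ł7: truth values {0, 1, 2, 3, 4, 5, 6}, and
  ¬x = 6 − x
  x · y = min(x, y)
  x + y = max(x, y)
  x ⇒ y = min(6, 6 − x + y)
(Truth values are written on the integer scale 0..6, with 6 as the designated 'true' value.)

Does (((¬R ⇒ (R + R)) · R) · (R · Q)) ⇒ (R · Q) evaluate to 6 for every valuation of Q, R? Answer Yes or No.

At Q = 3, R = 1, for instance:
¬R = ¬1 = 5
R + R = 1 + 1 = 1
¬R ⇒ (R + R) = 5 ⇒ 1 = 2
(¬R ⇒ (R + R)) · R = 2 · 1 = 1
R · Q = 1 · 3 = 1
((¬R ⇒ (R + R)) · R) · (R · Q) = 1 · 1 = 1
(((¬R ⇒ (R + R)) · R) · (R · Q)) ⇒ (R · Q) = 1 ⇒ 1 = 6
and checking the remaining 48 assignments likewise gives ≥ 6 in every case.

Yes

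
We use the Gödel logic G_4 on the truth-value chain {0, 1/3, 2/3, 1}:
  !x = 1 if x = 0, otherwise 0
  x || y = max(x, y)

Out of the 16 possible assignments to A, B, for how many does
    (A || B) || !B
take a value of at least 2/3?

14

A = 0, B = 0 ↦ 1  ≥
A = 0, B = 1/3 ↦ 1/3  <
A = 0, B = 2/3 ↦ 2/3  ≥
A = 0, B = 1 ↦ 1  ≥
A = 1/3, B = 0 ↦ 1  ≥
A = 1/3, B = 1/3 ↦ 1/3  <
A = 1/3, B = 2/3 ↦ 2/3  ≥
A = 1/3, B = 1 ↦ 1  ≥
A = 2/3, B = 0 ↦ 1  ≥
A = 2/3, B = 1/3 ↦ 2/3  ≥
A = 2/3, B = 2/3 ↦ 2/3  ≥
A = 2/3, B = 1 ↦ 1  ≥
A = 1, B = 0 ↦ 1  ≥
A = 1, B = 1/3 ↦ 1  ≥
A = 1, B = 2/3 ↦ 1  ≥
A = 1, B = 1 ↦ 1  ≥
So 14 of the 16 assignments meet the threshold.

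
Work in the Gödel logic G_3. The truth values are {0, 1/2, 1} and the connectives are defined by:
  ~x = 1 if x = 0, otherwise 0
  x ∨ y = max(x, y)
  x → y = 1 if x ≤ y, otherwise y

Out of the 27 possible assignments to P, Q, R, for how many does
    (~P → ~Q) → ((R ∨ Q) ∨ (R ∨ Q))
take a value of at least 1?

17

value 1: 17 assignments (counts)
value 1/2: 7 assignments
value 0: 3 assignments
So 17 of the 27 assignments meet the threshold.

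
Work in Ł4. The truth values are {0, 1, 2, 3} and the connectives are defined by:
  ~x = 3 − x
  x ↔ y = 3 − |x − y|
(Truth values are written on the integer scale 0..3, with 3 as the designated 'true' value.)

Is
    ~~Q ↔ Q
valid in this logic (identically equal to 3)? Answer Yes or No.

Yes

Q = 0 ↦ 3
Q = 1 ↦ 3
Q = 2 ↦ 3
Q = 3 ↦ 3
Every assignment gives a value ≥ 3.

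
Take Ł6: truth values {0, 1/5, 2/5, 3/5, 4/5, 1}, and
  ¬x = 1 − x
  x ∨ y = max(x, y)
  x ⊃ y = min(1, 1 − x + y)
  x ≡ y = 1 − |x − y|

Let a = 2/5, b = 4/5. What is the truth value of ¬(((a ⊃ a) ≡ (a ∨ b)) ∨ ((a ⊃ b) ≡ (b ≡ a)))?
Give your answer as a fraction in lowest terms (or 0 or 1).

a ⊃ a = 2/5 ⊃ 2/5 = 1
a ∨ b = 2/5 ∨ 4/5 = 4/5
(a ⊃ a) ≡ (a ∨ b) = 1 ≡ 4/5 = 4/5
a ⊃ b = 2/5 ⊃ 4/5 = 1
b ≡ a = 4/5 ≡ 2/5 = 3/5
(a ⊃ b) ≡ (b ≡ a) = 1 ≡ 3/5 = 3/5
((a ⊃ a) ≡ (a ∨ b)) ∨ ((a ⊃ b) ≡ (b ≡ a)) = 4/5 ∨ 3/5 = 4/5
¬(((a ⊃ a) ≡ (a ∨ b)) ∨ ((a ⊃ b) ≡ (b ≡ a))) = ¬4/5 = 1/5

1/5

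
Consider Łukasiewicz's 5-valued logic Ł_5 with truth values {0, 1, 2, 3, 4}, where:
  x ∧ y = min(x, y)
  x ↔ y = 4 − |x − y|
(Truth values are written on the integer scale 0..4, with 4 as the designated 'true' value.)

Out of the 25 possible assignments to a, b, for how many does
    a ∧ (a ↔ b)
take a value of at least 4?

1

value 4: 1 assignment (counts)
value 3: 4 assignments
value 2: 7 assignments
value 1: 7 assignments
value 0: 6 assignments
So 1 of the 25 assignments meets the threshold.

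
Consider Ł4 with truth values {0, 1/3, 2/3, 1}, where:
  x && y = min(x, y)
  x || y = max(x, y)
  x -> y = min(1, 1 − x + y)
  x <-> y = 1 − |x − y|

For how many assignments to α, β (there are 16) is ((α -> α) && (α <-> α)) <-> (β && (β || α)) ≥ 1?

4

α = 0, β = 0 ↦ 0  <
α = 0, β = 1/3 ↦ 1/3  <
α = 0, β = 2/3 ↦ 2/3  <
α = 0, β = 1 ↦ 1  ≥
α = 1/3, β = 0 ↦ 0  <
α = 1/3, β = 1/3 ↦ 1/3  <
α = 1/3, β = 2/3 ↦ 2/3  <
α = 1/3, β = 1 ↦ 1  ≥
α = 2/3, β = 0 ↦ 0  <
α = 2/3, β = 1/3 ↦ 1/3  <
α = 2/3, β = 2/3 ↦ 2/3  <
α = 2/3, β = 1 ↦ 1  ≥
α = 1, β = 0 ↦ 0  <
α = 1, β = 1/3 ↦ 1/3  <
α = 1, β = 2/3 ↦ 2/3  <
α = 1, β = 1 ↦ 1  ≥
So 4 of the 16 assignments meet the threshold.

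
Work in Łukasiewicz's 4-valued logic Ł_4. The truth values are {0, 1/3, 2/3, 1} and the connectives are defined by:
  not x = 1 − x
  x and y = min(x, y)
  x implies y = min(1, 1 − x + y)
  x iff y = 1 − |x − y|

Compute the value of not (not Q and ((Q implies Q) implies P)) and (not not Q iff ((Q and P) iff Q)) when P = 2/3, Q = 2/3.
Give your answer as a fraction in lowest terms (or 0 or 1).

2/3

not Q = not 2/3 = 1/3
Q implies Q = 2/3 implies 2/3 = 1
(Q implies Q) implies P = 1 implies 2/3 = 2/3
not Q and ((Q implies Q) implies P) = 1/3 and 2/3 = 1/3
not (not Q and ((Q implies Q) implies P)) = not 1/3 = 2/3
not Q = not 2/3 = 1/3
not not Q = not 1/3 = 2/3
Q and P = 2/3 and 2/3 = 2/3
(Q and P) iff Q = 2/3 iff 2/3 = 1
not not Q iff ((Q and P) iff Q) = 2/3 iff 1 = 2/3
not (not Q and ((Q implies Q) implies P)) and (not not Q iff ((Q and P) iff Q)) = 2/3 and 2/3 = 2/3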